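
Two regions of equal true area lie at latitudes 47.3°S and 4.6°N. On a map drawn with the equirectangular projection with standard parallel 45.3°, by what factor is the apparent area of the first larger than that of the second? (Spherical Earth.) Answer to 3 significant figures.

1.47

The equidistant cylindrical projection with φ₀ = 45.3° has h = 1 (meridians true) and k = cos φ₀ / cos φ along parallels.
Areal scale at 47.3°: h·k = 1.000 × 1.037 = 1.037.
Areal scale at 4.6°: h·k = 1.000 × 0.7057 = 0.7057.
Ratio = 1.037/0.7057 ≈ 1.47.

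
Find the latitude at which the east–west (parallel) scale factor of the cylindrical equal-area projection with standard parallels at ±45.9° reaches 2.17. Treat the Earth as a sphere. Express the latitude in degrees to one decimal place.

71.3°

A cylindrical equal-area projection with standard parallel φ₀ has meridian scale h = cos φ / cos φ₀ and parallel scale k = cos φ₀ / cos φ (so areas are preserved, h·k = 1).
k = cos φ₀ / cos φ = 2.17  ⇒  cos φ = cos 45.9° / 2.17 = 0.3207.
φ = arccos(0.3207) ≈ 71.3°.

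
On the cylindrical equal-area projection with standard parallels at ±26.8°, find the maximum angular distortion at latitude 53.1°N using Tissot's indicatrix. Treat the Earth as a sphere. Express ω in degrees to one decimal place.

44.3°

For cylindrical equal-area with standard parallel φ₀, h = cos φ / cos φ₀ and k = cos φ₀ / cos φ, so h·k = 1.
At 53.1°: h = 0.6727, k = 1.487; principal scales a = 1.487, b = 0.6727.
sin(ω/2) = (a − b)/(a + b) = 0.8139/2.159 = 0.3769, so ω = 2 arcsin(0.3769) ≈ 44.3°.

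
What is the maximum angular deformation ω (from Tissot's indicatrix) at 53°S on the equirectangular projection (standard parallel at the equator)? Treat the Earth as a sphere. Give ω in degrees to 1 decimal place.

In the plate carrée (x = Rλ, y = Rφ), meridians are true-scale (h = 1) and parallels are stretched by k = sec φ.
At 53°: h = 1.000, k = 1.662; principal scales a = 1.662, b = 1.000.
sin(ω/2) = (a − b)/(a + b) = 0.6616/2.662 = 0.2486, so ω = 2 arcsin(0.2486) ≈ 28.8°.

28.8°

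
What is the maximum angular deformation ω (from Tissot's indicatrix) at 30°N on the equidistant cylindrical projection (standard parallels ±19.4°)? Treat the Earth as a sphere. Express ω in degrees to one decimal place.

With standard parallel φ₀ = 19.4°, the equirectangular projection gives x = Rλ cos φ₀, y = Rφ, so h = 1 and k = cos 19.4° / cos φ.
At 30°: h = 1.000, k = 1.089; principal scales a = 1.089, b = 1.000.
sin(ω/2) = (a − b)/(a + b) = 0.08914/2.089 = 0.04267, so ω = 2 arcsin(0.04267) ≈ 4.9°.

4.9°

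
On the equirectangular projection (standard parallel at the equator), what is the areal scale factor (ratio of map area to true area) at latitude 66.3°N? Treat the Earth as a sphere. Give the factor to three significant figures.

In the plate carrée (x = Rλ, y = Rφ), meridians are true-scale (h = 1) and parallels are stretched by k = sec φ.
Areal scale = h·k = 1 × sec φ; at 66.3°, h = 1.000, k = 2.488, so h·k = 2.488.

2.49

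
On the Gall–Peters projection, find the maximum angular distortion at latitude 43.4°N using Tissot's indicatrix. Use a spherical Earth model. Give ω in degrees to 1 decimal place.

Gall–Peters is a cylindrical equal-area projection with standard parallels at ±45°. Cylindrical equal-area (φ₀ = 45°): h = cos φ / cos 45° along meridians, k = cos 45° / cos φ along parallels; h·k = 1.
At 43.4°: h = 1.028, k = 0.9732; principal scales a = 1.028, b = 0.9732.
sin(ω/2) = (a − b)/(a + b) = 0.05433/2.001 = 0.02715, so ω = 2 arcsin(0.02715) ≈ 3.1°.

3.1°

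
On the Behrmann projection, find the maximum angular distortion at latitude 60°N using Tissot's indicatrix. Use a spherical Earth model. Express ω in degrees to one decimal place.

The Behrmann projection is cylindrical equal-area with φ₀ = 30°. A cylindrical equal-area projection with standard parallel φ₀ has meridian scale h = cos φ / cos φ₀ and parallel scale k = cos φ₀ / cos φ (so areas are preserved, h·k = 1).
At 60°: h = 0.5774, k = 1.732; principal scales a = 1.732, b = 0.5774.
sin(ω/2) = (a − b)/(a + b) = 1.155/2.309 = 0.5000, so ω = 2 arcsin(0.5000) ≈ 60.0°.

60.0°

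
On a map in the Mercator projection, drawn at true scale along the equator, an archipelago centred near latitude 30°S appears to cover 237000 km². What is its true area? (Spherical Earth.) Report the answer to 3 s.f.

For Mercator, h = k = sec φ (a conformal cylindrical projection has a single point scale, 1/cos φ).
Areal scale = k² = sec²φ = 1/cos²(30°) = 1/0.8660² = 1.333.
True area = apparent / (areal scale) = 237000 / 1.333 ≈ 178000 km².

178000 km²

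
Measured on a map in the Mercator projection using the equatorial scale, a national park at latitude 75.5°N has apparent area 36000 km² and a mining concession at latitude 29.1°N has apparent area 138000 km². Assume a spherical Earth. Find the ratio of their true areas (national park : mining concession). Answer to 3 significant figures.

0.0214

Mercator's areal exaggeration is sec²φ; hence true area = (apparent area) · cos²φ.
True area of national park: 36000 × cos²(75.5°) = 36000 × 0.06269 = 2257 km².
True area of mining concession: 138000 × cos²(29.1°) = 138000 × 0.7635 = 105400 km².
Ratio = 2257 / 105400 ≈ 0.0214.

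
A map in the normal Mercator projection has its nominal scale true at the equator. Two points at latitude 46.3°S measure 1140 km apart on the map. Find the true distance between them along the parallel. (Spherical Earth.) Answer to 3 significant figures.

788 km

For Mercator, h = k = sec φ (a conformal cylindrical projection has a single point scale, 1/cos φ).
Along the parallel at 46.3°, map distances are exaggerated by k = sec 46.3° = 1.447.
True distance = 1140 / 1.447 = 1140 × cos 46.3° ≈ 788 km.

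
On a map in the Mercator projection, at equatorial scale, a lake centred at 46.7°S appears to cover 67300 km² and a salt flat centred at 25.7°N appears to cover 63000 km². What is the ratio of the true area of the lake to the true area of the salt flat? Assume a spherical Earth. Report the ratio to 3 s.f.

0.619

Mercator's areal exaggeration is sec²φ; hence true area = (apparent area) · cos²φ.
True area of lake: 67300 × cos²(46.7°) = 67300 × 0.4703 = 31650 km².
True area of salt flat: 63000 × cos²(25.7°) = 63000 × 0.8119 = 51150 km².
Ratio = 31650 / 51150 ≈ 0.619.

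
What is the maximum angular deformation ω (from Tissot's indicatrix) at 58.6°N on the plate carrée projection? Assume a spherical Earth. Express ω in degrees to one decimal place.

36.7°

Plate carrée maps x = Rλ, y = Rφ. The meridian scale is h = 1 and the parallel scale is k = 1/cos φ = sec φ.
At 58.6°: h = 1.000, k = 1.919; principal scales a = 1.919, b = 1.000.
sin(ω/2) = (a − b)/(a + b) = 0.9194/2.919 = 0.3149, so ω = 2 arcsin(0.3149) ≈ 36.7°.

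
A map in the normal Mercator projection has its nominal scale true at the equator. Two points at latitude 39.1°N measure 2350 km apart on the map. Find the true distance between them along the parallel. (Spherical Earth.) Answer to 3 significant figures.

1820 km

Mercator is conformal, so the point scale is isotropic: h = k = sec φ = 1/cos φ.
Along the parallel at 39.1°, map distances are exaggerated by k = sec 39.1° = 1.289.
True distance = 2350 / 1.289 = 2350 × cos 39.1° ≈ 1820 km.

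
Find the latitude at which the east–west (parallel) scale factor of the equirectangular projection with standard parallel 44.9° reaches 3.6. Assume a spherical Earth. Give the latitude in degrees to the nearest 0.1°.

With standard parallel φ₀ = 44.9°, the equirectangular projection gives x = Rλ cos φ₀, y = Rφ, so h = 1 and k = cos 44.9° / cos φ.
k = cos φ₀ / cos φ = 3.6  ⇒  cos φ = cos 44.9° / 3.6 = 0.1968.
φ = arccos(0.1968) ≈ 78.7°.

78.7°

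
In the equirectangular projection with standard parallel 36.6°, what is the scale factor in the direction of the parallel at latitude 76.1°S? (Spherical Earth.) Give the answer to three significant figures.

In the equirectangular projection with standard parallel φ₀ = 36.6° (x = Rλ cos φ₀, y = Rφ), meridians are true-scale (h = 1) and the parallel scale is k = cos φ₀ / cos φ.
k = cos 36.6° / cos 76.1° = 0.8028/0.2402 = 3.342.

3.34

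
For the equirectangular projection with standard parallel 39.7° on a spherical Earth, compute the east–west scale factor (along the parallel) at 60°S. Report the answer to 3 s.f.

In the equirectangular projection with standard parallel φ₀ = 39.7° (x = Rλ cos φ₀, y = Rφ), meridians are true-scale (h = 1) and the parallel scale is k = cos φ₀ / cos φ.
k = cos 39.7° / cos 60° = 0.7694/0.5000 = 1.539.

1.54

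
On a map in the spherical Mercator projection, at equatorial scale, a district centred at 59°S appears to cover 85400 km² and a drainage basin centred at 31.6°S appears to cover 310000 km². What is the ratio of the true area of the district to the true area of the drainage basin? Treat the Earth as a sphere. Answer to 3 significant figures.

0.101

On Mercator the areal scale is sec²φ, so true area = apparent × cos²φ.
True area of district: 85400 × cos²(59°) = 85400 × 0.2653 = 22650 km².
True area of drainage basin: 310000 × cos²(31.6°) = 310000 × 0.7254 = 224900 km².
Ratio = 22650 / 224900 ≈ 0.101.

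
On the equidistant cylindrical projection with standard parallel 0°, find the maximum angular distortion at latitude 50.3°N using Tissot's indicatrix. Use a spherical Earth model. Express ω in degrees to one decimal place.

25.5°

In the plate carrée (x = Rλ, y = Rφ), meridians are true-scale (h = 1) and parallels are stretched by k = sec φ.
At 50.3°: h = 1.000, k = 1.566; principal scales a = 1.566, b = 1.000.
sin(ω/2) = (a − b)/(a + b) = 0.5655/2.566 = 0.2204, so ω = 2 arcsin(0.2204) ≈ 25.5°.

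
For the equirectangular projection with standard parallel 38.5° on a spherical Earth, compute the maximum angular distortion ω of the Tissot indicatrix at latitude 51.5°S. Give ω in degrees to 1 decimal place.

13.1°

With standard parallel φ₀ = 38.5°, the equirectangular projection gives x = Rλ cos φ₀, y = Rφ, so h = 1 and k = cos 38.5° / cos φ.
At 51.5°: h = 1.000, k = 1.257; principal scales a = 1.257, b = 1.000.
sin(ω/2) = (a − b)/(a + b) = 0.2572/2.257 = 0.1139, so ω = 2 arcsin(0.1139) ≈ 13.1°.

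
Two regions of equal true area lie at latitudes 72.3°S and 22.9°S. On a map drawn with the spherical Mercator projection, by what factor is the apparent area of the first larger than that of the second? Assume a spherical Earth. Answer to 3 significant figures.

On Mercator, area is exaggerated by sec²φ = 1/cos²φ.
At 72.3°: sec²(72.3°) = 1/0.3040² = 10.82.
At 22.9°: sec²(22.9°) = 1/0.9212² = 1.178.
Ratio = 10.82/1.178 = cos²(22.9°)/cos²(72.3°) ≈ 9.18.

9.18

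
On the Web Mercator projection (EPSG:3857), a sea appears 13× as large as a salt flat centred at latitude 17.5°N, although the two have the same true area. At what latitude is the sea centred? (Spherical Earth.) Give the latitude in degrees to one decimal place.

74.7°

On Mercator, (apparent₁)/(apparent₂) = sec²φ₁ / sec²φ₂ when true areas are equal.
cos²φ₂ / cos²φ₁ = 13  ⇒  cos φ₁ = cos 17.5° / √13 = 0.9537/3.606 = 0.2645.
φ₁ = arccos(0.2645) ≈ 74.7°.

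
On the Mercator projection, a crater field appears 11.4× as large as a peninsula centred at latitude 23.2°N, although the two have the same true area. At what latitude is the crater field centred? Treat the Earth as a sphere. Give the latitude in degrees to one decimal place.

74.2°

For equal true areas on Mercator, apparent areas scale as sec²φ, so the ratio is cos²φ₂ / cos²φ₁.
cos²φ₂ / cos²φ₁ = 11.4  ⇒  cos φ₁ = cos 23.2° / √11.4 = 0.9191/3.376 = 0.2722.
φ₁ = arccos(0.2722) ≈ 74.2°.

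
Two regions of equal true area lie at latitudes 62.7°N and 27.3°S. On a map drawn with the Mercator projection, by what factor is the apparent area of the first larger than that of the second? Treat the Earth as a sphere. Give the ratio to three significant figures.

3.75

Mercator areal scale is sec²φ.
At 62.7°: sec²(62.7°) = 1/0.4586² = 4.754.
At 27.3°: sec²(27.3°) = 1/0.8886² = 1.266.
Ratio = 4.754/1.266 = cos²(27.3°)/cos²(62.7°) ≈ 3.75.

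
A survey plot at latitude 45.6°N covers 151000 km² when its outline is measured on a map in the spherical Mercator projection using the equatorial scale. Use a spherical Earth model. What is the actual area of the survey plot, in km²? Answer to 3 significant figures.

73900 km²

Mercator is conformal, so the point scale is isotropic: h = k = sec φ = 1/cos φ.
Areal scale = k² = sec²φ = 1/cos²(45.6°) = 1/0.6997² = 2.043.
True area = apparent / (areal scale) = 151000 / 2.043 ≈ 73900 km².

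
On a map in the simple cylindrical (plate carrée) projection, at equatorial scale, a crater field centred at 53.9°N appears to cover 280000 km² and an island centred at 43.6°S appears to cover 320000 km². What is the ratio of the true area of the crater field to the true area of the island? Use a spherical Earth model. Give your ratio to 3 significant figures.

0.712

Plate carrée has h = 1 and k = sec φ, giving areal scale sec φ; true area = (apparent area) · cos φ.
True area of crater field: 280000 × cos(53.9°) = 280000 × 0.5892 = 165000 km².
True area of island: 320000 × cos(43.6°) = 320000 × 0.7242 = 231700 km².
Ratio = 165000 / 231700 ≈ 0.712.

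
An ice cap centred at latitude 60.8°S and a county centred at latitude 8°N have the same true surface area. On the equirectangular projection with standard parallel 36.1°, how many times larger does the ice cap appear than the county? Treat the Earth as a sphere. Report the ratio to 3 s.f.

With standard parallel φ₀ = 36.1°, the equirectangular projection gives x = Rλ cos φ₀, y = Rφ, so h = 1 and k = cos 36.1° / cos φ.
Areal scale at 60.8°: h·k = 1.000 × 1.656 = 1.656.
Areal scale at 8°: h·k = 1.000 × 0.8159 = 0.8159.
Ratio = 1.656/0.8159 ≈ 2.03.

2.03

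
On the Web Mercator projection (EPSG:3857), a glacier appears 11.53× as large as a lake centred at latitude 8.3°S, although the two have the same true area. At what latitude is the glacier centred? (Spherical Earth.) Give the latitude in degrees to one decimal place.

For equal true areas on Mercator, apparent areas scale as sec²φ, so the ratio is cos²φ₂ / cos²φ₁.
cos²φ₂ / cos²φ₁ = 11.53  ⇒  cos φ₁ = cos 8.3° / √11.53 = 0.9895/3.396 = 0.2914.
φ₁ = arccos(0.2914) ≈ 73.1°.

73.1°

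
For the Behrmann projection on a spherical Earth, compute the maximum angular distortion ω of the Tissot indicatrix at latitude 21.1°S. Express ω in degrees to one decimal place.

Behrmann is a cylindrical equal-area projection with standard parallels at ±30°. Cylindrical equal-area (φ₀ = 30°): h = cos φ / cos 30° along meridians, k = cos 30° / cos φ along parallels; h·k = 1.
At 21.1°: h = 1.077, k = 0.9283; principal scales a = 1.077, b = 0.9283.
sin(ω/2) = (a − b)/(a + b) = 0.1490/2.006 = 0.07430, so ω = 2 arcsin(0.07430) ≈ 8.5°.

8.5°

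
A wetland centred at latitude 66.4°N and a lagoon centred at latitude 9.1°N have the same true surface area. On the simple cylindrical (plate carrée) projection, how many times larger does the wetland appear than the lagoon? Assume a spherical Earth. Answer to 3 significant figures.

For the equirectangular projection with φ₀ = 0 (plate carrée), h = 1 along meridians and k = sec φ along parallels.
Areal scale at 66.4°: h·k = 1.000 × 2.498 = 2.498.
Areal scale at 9.1°: h·k = 1.000 × 1.013 = 1.013.
Ratio = 2.498/1.013 ≈ 2.47.

2.47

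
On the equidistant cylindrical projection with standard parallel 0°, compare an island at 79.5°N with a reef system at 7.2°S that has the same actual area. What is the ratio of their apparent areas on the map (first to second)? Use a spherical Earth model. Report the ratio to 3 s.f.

Plate carrée maps x = Rλ, y = Rφ. The meridian scale is h = 1 and the parallel scale is k = 1/cos φ = sec φ.
Areal scale at 79.5°: h·k = 1.000 × 5.487 = 5.487.
Areal scale at 7.2°: h·k = 1.000 × 1.008 = 1.008.
Ratio = 5.487/1.008 ≈ 5.44.

5.44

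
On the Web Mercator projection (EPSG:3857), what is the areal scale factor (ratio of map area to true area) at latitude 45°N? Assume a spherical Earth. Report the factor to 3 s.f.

2.00

The Mercator projection is conformal; its linear scale factor is the same in every direction and equals sec φ = 1/cos φ.
Areal scale = k² = sec²φ = 1/cos²(45°) = 1/0.7071² = 2.000.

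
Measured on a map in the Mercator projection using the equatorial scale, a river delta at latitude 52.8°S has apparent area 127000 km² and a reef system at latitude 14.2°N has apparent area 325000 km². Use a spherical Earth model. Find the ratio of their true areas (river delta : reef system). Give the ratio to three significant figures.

0.152

Since Mercator area scale is 1/cos²φ, the true area equals the apparent area multiplied by cos²φ.
True area of river delta: 127000 × cos²(52.8°) = 127000 × 0.3655 = 46420 km².
True area of reef system: 325000 × cos²(14.2°) = 325000 × 0.9398 = 305400 km².
Ratio = 46420 / 305400 ≈ 0.152.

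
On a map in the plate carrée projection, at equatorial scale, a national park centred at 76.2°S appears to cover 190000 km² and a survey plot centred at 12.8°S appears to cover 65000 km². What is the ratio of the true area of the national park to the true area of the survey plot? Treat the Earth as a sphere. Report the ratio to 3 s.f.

0.715

Plate carrée has h = 1 and k = sec φ, giving areal scale sec φ; true area = (apparent area) · cos φ.
True area of national park: 190000 × cos(76.2°) = 190000 × 0.2385 = 45320 km².
True area of survey plot: 65000 × cos(12.8°) = 65000 × 0.9751 = 63380 km².
Ratio = 45320 / 63380 ≈ 0.715.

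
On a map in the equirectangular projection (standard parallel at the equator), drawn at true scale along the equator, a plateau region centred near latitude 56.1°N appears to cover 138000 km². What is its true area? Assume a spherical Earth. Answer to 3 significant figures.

In the plate carrée (x = Rλ, y = Rφ), meridians are true-scale (h = 1) and parallels are stretched by k = sec φ.
Areal scale = h·k = 1 × sec φ; at 56.1°, h = 1.000, k = 1.793, so h·k = 1.793.
True area = apparent / (areal scale) = 138000 / 1.793 ≈ 77000 km².

77000 km²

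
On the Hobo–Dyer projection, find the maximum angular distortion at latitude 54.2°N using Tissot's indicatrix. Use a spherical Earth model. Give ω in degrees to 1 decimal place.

34.4°

Hobo–Dyer is a cylindrical equal-area projection with standard parallels at ±37.5°. Cylindrical equal-area (φ₀ = 37.5°): h = cos φ / cos 37.5° along meridians, k = cos 37.5° / cos φ along parallels; h·k = 1.
At 54.2°: h = 0.7373, k = 1.356; principal scales a = 1.356, b = 0.7373.
sin(ω/2) = (a − b)/(a + b) = 0.6189/2.094 = 0.2956, so ω = 2 arcsin(0.2956) ≈ 34.4°.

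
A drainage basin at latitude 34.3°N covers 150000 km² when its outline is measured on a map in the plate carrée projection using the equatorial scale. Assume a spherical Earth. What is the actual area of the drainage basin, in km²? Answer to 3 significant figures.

124000 km²

For the equirectangular projection with φ₀ = 0 (plate carrée), h = 1 along meridians and k = sec φ along parallels.
Areal scale = h·k = 1 × sec φ; at 34.3°, h = 1.000, k = 1.211, so h·k = 1.211.
True area = apparent / (areal scale) = 150000 / 1.211 ≈ 124000 km².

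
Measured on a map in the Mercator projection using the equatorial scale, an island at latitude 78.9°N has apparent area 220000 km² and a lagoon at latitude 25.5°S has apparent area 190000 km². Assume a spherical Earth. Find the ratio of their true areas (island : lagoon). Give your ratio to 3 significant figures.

Since Mercator area scale is 1/cos²φ, the true area equals the apparent area multiplied by cos²φ.
True area of island: 220000 × cos²(78.9°) = 220000 × 0.03706 = 8154 km².
True area of lagoon: 190000 × cos²(25.5°) = 190000 × 0.8147 = 154800 km².
Ratio = 8154 / 154800 ≈ 0.0527.

0.0527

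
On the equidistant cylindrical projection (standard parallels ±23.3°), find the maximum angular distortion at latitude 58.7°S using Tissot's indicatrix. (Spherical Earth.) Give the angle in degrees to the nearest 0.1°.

32.2°

With standard parallel φ₀ = 23.3°, the equirectangular projection gives x = Rλ cos φ₀, y = Rφ, so h = 1 and k = cos 23.3° / cos φ.
At 58.7°: h = 1.000, k = 1.768; principal scales a = 1.768, b = 1.000.
sin(ω/2) = (a − b)/(a + b) = 0.7679/2.768 = 0.2774, so ω = 2 arcsin(0.2774) ≈ 32.2°.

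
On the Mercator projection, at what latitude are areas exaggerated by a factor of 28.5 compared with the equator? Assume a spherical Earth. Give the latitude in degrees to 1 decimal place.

Mercator areal scale is sec²φ.
sec²φ = 28.5  ⇒  cos²φ = 0.03509  ⇒  cos φ = 0.1873.
φ = arccos(0.1873) ≈ 79.2°.

79.2°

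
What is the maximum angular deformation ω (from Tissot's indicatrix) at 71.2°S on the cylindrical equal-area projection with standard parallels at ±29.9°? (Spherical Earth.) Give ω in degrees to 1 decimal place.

98.4°

Cylindrical equal-area (φ₀ = 29.9°): h = cos φ / cos 29.9° along meridians, k = cos 29.9° / cos φ along parallels; h·k = 1.
At 71.2°: h = 0.3717, k = 2.690; principal scales a = 2.690, b = 0.3717.
sin(ω/2) = (a − b)/(a + b) = 2.318/3.062 = 0.7572, so ω = 2 arcsin(0.7572) ≈ 98.4°.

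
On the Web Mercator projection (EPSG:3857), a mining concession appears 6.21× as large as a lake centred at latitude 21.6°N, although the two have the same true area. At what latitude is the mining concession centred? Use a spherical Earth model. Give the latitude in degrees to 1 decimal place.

68.1°

For equal true areas on Mercator, apparent areas scale as sec²φ, so the ratio is cos²φ₂ / cos²φ₁.
cos²φ₂ / cos²φ₁ = 6.21  ⇒  cos φ₁ = cos 21.6° / √6.21 = 0.9298/2.492 = 0.3731.
φ₁ = arccos(0.3731) ≈ 68.1°.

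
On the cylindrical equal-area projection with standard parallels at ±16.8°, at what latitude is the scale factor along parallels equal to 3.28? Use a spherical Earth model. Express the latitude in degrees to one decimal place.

A cylindrical equal-area projection with standard parallel φ₀ has meridian scale h = cos φ / cos φ₀ and parallel scale k = cos φ₀ / cos φ (so areas are preserved, h·k = 1).
k = cos φ₀ / cos φ = 3.28  ⇒  cos φ = cos 16.8° / 3.28 = 0.2919.
φ = arccos(0.2919) ≈ 73.0°.

73.0°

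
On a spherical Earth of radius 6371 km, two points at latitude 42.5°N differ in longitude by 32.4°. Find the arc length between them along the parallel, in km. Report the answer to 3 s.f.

Arc length along a parallel = R cos φ · Δλ (with Δλ in radians).
= 6371 × cos 42.5° × (32.4° × π/180) = 6371 × 0.7373 × 0.5655 ≈ 2660 km.

2660 km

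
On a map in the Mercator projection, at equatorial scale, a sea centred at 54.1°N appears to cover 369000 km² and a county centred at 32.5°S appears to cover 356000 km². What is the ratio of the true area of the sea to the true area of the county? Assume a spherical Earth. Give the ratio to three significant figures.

Since Mercator area scale is 1/cos²φ, the true area equals the apparent area multiplied by cos²φ.
True area of sea: 369000 × cos²(54.1°) = 369000 × 0.3438 = 126900 km².
True area of county: 356000 × cos²(32.5°) = 356000 × 0.7113 = 253200 km².
Ratio = 126900 / 253200 ≈ 0.501.

0.501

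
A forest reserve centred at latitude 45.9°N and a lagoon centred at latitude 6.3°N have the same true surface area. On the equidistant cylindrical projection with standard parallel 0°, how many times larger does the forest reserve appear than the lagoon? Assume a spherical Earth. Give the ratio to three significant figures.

Plate carrée maps x = Rλ, y = Rφ. The meridian scale is h = 1 and the parallel scale is k = 1/cos φ = sec φ.
Areal scale at 45.9°: h·k = 1.000 × 1.437 = 1.437.
Areal scale at 6.3°: h·k = 1.000 × 1.006 = 1.006.
Ratio = 1.437/1.006 ≈ 1.43.

1.43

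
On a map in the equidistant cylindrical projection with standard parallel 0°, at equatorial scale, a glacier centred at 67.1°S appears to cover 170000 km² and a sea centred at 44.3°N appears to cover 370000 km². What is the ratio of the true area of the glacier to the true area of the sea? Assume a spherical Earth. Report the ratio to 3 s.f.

On the plate carrée, areal scale = h·k = 1 × sec φ, so true area = apparent × cos φ.
True area of glacier: 170000 × cos(67.1°) = 170000 × 0.3891 = 66150 km².
True area of sea: 370000 × cos(44.3°) = 370000 × 0.7157 = 264800 km².
Ratio = 66150 / 264800 ≈ 0.250.

0.250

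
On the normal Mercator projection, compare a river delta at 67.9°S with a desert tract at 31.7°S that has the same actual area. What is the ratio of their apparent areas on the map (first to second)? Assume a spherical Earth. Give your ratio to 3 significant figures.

Mercator areal scale is sec²φ.
At 67.9°: sec²(67.9°) = 1/0.3762² = 7.065.
At 31.7°: sec²(31.7°) = 1/0.8508² = 1.381.
Ratio = 7.065/1.381 = cos²(31.7°)/cos²(67.9°) ≈ 5.11.

5.11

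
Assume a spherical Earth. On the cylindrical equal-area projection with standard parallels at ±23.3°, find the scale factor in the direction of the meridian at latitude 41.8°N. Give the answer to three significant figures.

0.812

A cylindrical equal-area projection with standard parallel φ₀ has meridian scale h = cos φ / cos φ₀ and parallel scale k = cos φ₀ / cos φ (so areas are preserved, h·k = 1).
h = cos 41.8° / cos 23.3° = 0.7455/0.9184 = 0.8117.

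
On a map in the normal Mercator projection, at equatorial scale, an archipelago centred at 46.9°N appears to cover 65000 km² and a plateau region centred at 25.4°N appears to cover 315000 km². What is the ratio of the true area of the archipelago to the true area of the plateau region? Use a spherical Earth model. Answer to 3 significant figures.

0.118

Since Mercator area scale is 1/cos²φ, the true area equals the apparent area multiplied by cos²φ.
True area of archipelago: 65000 × cos²(46.9°) = 65000 × 0.4669 = 30350 km².
True area of plateau region: 315000 × cos²(25.4°) = 315000 × 0.8160 = 257000 km².
Ratio = 30350 / 257000 ≈ 0.118.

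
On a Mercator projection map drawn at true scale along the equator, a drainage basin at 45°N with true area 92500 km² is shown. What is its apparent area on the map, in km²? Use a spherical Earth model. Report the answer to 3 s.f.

185000 km²

Mercator is conformal, so the point scale is isotropic: h = k = sec φ = 1/cos φ.
Areal scale = k² = sec²φ = 1/cos²(45°) = 1/0.7071² = 2.000.
Apparent area = 92500 × 2.000 ≈ 185000 km².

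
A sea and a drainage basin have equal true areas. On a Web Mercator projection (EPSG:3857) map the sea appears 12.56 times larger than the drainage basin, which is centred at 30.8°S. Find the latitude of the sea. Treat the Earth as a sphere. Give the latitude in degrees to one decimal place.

On Mercator, (apparent₁)/(apparent₂) = sec²φ₁ / sec²φ₂ when true areas are equal.
cos²φ₂ / cos²φ₁ = 12.56  ⇒  cos φ₁ = cos 30.8° / √12.56 = 0.8590/3.544 = 0.2424.
φ₁ = arccos(0.2424) ≈ 76.0°.

76.0°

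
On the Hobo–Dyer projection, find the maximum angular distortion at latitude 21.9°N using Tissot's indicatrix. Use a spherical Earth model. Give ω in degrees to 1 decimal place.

17.9°

Hobo–Dyer is a cylindrical equal-area projection with standard parallels at ±37.5°. For cylindrical equal-area with standard parallel φ₀, h = cos φ / cos φ₀ and k = cos φ₀ / cos φ, so h·k = 1.
At 21.9°: h = 1.170, k = 0.8551; principal scales a = 1.170, b = 0.8551.
sin(ω/2) = (a − b)/(a + b) = 0.3145/2.025 = 0.1553, so ω = 2 arcsin(0.1553) ≈ 17.9°.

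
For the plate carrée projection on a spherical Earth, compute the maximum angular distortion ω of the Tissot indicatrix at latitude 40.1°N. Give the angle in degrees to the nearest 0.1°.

15.3°

For the equirectangular projection with φ₀ = 0 (plate carrée), h = 1 along meridians and k = sec φ along parallels.
At 40.1°: h = 1.000, k = 1.307; principal scales a = 1.307, b = 1.000.
sin(ω/2) = (a − b)/(a + b) = 0.3073/2.307 = 0.1332, so ω = 2 arcsin(0.1332) ≈ 15.3°.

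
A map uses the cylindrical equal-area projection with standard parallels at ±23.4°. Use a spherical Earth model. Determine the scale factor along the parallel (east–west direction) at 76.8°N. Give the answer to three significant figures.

For cylindrical equal-area with standard parallel φ₀, h = cos φ / cos φ₀ and k = cos φ₀ / cos φ, so h·k = 1.
k = cos 23.4° / cos 76.8° = 0.9178/0.2284 = 4.019.

4.02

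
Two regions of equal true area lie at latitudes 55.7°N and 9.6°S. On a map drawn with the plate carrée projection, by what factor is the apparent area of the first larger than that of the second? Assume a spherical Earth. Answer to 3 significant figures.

In the plate carrée (x = Rλ, y = Rφ), meridians are true-scale (h = 1) and parallels are stretched by k = sec φ.
Areal scale at 55.7°: h·k = 1.000 × 1.775 = 1.775.
Areal scale at 9.6°: h·k = 1.000 × 1.014 = 1.014.
Ratio = 1.775/1.014 ≈ 1.75.

1.75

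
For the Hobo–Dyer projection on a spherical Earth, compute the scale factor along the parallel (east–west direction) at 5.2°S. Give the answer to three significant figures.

Hobo–Dyer is a cylindrical equal-area projection with standard parallels at ±37.5°. For cylindrical equal-area with standard parallel φ₀, h = cos φ / cos φ₀ and k = cos φ₀ / cos φ, so h·k = 1.
k = cos 37.5° / cos 5.2° = 0.7934/0.9959 = 0.7966.

0.797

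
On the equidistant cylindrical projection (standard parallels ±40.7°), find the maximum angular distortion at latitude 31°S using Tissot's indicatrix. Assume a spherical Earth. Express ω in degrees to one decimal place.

The equidistant cylindrical projection with φ₀ = 40.7° has h = 1 (meridians true) and k = cos φ₀ / cos φ along parallels.
At 31°: h = 1.000, k = 0.8845; principal scales a = 1.000, b = 0.8845.
sin(ω/2) = (a − b)/(a + b) = 0.1155/1.884 = 0.06131, so ω = 2 arcsin(0.06131) ≈ 7.0°.

7.0°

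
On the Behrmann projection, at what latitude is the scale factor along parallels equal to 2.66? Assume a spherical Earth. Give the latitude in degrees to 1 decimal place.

The Behrmann projection is cylindrical equal-area with φ₀ = 30°. A cylindrical equal-area projection with standard parallel φ₀ has meridian scale h = cos φ / cos φ₀ and parallel scale k = cos φ₀ / cos φ (so areas are preserved, h·k = 1).
k = cos φ₀ / cos φ = 2.66  ⇒  cos φ = cos 30° / 2.66 = 0.3256.
φ = arccos(0.3256) ≈ 71.0°.

71.0°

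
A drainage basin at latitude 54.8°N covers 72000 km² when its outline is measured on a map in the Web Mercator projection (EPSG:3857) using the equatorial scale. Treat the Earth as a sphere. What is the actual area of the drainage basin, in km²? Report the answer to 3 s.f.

23900 km²

The Mercator projection is conformal; its linear scale factor is the same in every direction and equals sec φ = 1/cos φ.
Areal scale = k² = sec²φ = 1/cos²(54.8°) = 1/0.5764² = 3.010.
True area = apparent / (areal scale) = 72000 / 3.010 ≈ 23900 km².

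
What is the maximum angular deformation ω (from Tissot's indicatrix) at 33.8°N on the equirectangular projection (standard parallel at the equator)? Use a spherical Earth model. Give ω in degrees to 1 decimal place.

For the equirectangular projection with φ₀ = 0 (plate carrée), h = 1 along meridians and k = sec φ along parallels.
At 33.8°: h = 1.000, k = 1.203; principal scales a = 1.203, b = 1.000.
sin(ω/2) = (a − b)/(a + b) = 0.2034/2.203 = 0.09231, so ω = 2 arcsin(0.09231) ≈ 10.6°.

10.6°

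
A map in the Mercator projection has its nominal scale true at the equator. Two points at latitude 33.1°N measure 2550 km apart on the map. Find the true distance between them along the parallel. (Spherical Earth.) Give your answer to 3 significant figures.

For Mercator, h = k = sec φ (a conformal cylindrical projection has a single point scale, 1/cos φ).
Along the parallel at 33.1°, map distances are exaggerated by k = sec 33.1° = 1.194.
True distance = 2550 / 1.194 = 2550 × cos 33.1° ≈ 2140 km.

2140 km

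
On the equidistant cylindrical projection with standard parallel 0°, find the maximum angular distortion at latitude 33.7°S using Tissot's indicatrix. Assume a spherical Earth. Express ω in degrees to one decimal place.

10.5°

Plate carrée maps x = Rλ, y = Rφ. The meridian scale is h = 1 and the parallel scale is k = 1/cos φ = sec φ.
At 33.7°: h = 1.000, k = 1.202; principal scales a = 1.202, b = 1.000.
sin(ω/2) = (a − b)/(a + b) = 0.2020/2.202 = 0.09173, so ω = 2 arcsin(0.09173) ≈ 10.5°.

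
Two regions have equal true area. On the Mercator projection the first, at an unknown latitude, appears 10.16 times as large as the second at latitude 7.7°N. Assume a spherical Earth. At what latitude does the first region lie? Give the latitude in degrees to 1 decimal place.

71.9°

On Mercator, (apparent₁)/(apparent₂) = sec²φ₁ / sec²φ₂ when true areas are equal.
cos²φ₂ / cos²φ₁ = 10.16  ⇒  cos φ₁ = cos 7.7° / √10.16 = 0.9910/3.187 = 0.3109.
φ₁ = arccos(0.3109) ≈ 71.9°.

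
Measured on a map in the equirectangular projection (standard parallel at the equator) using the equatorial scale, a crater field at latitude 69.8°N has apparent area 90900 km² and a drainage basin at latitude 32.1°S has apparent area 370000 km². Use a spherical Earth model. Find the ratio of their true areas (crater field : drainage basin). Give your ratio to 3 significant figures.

Plate carrée has h = 1 and k = sec φ, giving areal scale sec φ; true area = (apparent area) · cos φ.
True area of crater field: 90900 × cos(69.8°) = 90900 × 0.3453 = 31390 km².
True area of drainage basin: 370000 × cos(32.1°) = 370000 × 0.8471 = 313400 km².
Ratio = 31390 / 313400 ≈ 0.100.

0.100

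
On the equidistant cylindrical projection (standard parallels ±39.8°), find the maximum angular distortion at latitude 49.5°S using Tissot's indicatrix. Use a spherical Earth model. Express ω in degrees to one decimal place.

9.6°

In the equirectangular projection with standard parallel φ₀ = 39.8° (x = Rλ cos φ₀, y = Rφ), meridians are true-scale (h = 1) and the parallel scale is k = cos φ₀ / cos φ.
At 49.5°: h = 1.000, k = 1.183; principal scales a = 1.183, b = 1.000.
sin(ω/2) = (a − b)/(a + b) = 0.1830/2.183 = 0.08382, so ω = 2 arcsin(0.08382) ≈ 9.6°.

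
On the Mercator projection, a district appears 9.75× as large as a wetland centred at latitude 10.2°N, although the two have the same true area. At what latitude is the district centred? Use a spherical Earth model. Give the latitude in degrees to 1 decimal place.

Mercator areal scale is sec²φ, so apparent-area ratio = sec²φ₁ / sec²φ₂ = cos²φ₂ / cos²φ₁.
cos²φ₂ / cos²φ₁ = 9.75  ⇒  cos φ₁ = cos 10.2° / √9.75 = 0.9842/3.122 = 0.3152.
φ₁ = arccos(0.3152) ≈ 71.6°.

71.6°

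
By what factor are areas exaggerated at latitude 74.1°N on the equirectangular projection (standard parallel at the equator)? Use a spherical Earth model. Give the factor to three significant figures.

3.65

For the equirectangular projection with φ₀ = 0 (plate carrée), h = 1 along meridians and k = sec φ along parallels.
Areal scale = h·k = 1 × sec φ; at 74.1°, h = 1.000, k = 3.650, so h·k = 3.650.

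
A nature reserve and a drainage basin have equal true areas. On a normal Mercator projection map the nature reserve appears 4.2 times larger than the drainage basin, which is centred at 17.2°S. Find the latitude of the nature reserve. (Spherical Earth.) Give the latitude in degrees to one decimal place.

62.2°

For equal true areas on Mercator, apparent areas scale as sec²φ, so the ratio is cos²φ₂ / cos²φ₁.
cos²φ₂ / cos²φ₁ = 4.2  ⇒  cos φ₁ = cos 17.2° / √4.2 = 0.9553/2.049 = 0.4661.
φ₁ = arccos(0.4661) ≈ 62.2°.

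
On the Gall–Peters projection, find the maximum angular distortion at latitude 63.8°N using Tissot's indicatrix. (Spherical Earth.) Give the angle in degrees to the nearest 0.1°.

52.1°

Gall–Peters is a cylindrical equal-area projection with standard parallels at ±45°. For cylindrical equal-area with standard parallel φ₀, h = cos φ / cos φ₀ and k = cos φ₀ / cos φ, so h·k = 1.
At 63.8°: h = 0.6244, k = 1.602; principal scales a = 1.602, b = 0.6244.
sin(ω/2) = (a − b)/(a + b) = 0.9772/2.226 = 0.4390, so ω = 2 arcsin(0.4390) ≈ 52.1°.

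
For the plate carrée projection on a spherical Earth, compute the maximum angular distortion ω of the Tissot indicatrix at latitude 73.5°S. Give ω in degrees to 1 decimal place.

67.8°

In the plate carrée (x = Rλ, y = Rφ), meridians are true-scale (h = 1) and parallels are stretched by k = sec φ.
At 73.5°: h = 1.000, k = 3.521; principal scales a = 3.521, b = 1.000.
sin(ω/2) = (a − b)/(a + b) = 2.521/4.521 = 0.5576, so ω = 2 arcsin(0.5576) ≈ 67.8°.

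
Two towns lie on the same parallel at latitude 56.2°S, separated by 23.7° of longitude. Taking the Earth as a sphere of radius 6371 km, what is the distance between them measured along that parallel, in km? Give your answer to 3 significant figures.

1470 km

Arc length along a parallel = R cos φ · Δλ (with Δλ in radians).
= 6371 × cos 56.2° × (23.7° × π/180) = 6371 × 0.5563 × 0.4136 ≈ 1470 km.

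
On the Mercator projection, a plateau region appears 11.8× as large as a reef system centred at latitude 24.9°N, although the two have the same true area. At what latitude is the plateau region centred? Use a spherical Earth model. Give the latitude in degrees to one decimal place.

74.7°

For equal true areas on Mercator, apparent areas scale as sec²φ, so the ratio is cos²φ₂ / cos²φ₁.
cos²φ₂ / cos²φ₁ = 11.8  ⇒  cos φ₁ = cos 24.9° / √11.8 = 0.9070/3.435 = 0.2641.
φ₁ = arccos(0.2641) ≈ 74.7°.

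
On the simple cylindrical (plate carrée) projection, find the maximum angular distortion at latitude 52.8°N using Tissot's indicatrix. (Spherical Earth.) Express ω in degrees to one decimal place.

For the equirectangular projection with φ₀ = 0 (plate carrée), h = 1 along meridians and k = sec φ along parallels.
At 52.8°: h = 1.000, k = 1.654; principal scales a = 1.654, b = 1.000.
sin(ω/2) = (a − b)/(a + b) = 0.6540/2.654 = 0.2464, so ω = 2 arcsin(0.2464) ≈ 28.5°.

28.5°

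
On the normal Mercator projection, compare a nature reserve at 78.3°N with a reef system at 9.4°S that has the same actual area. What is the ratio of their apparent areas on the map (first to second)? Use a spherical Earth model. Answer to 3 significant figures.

On Mercator, area is exaggerated by sec²φ = 1/cos²φ.
At 78.3°: sec²(78.3°) = 1/0.2028² = 24.32.
At 9.4°: sec²(9.4°) = 1/0.9866² = 1.027.
Ratio = 24.32/1.027 = cos²(9.4°)/cos²(78.3°) ≈ 23.7.

23.7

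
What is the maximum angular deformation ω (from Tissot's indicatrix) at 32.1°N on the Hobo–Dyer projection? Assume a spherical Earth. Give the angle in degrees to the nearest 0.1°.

7.5°

The Hobo–Dyer projection is cylindrical equal-area with φ₀ = 37.5°. For cylindrical equal-area with standard parallel φ₀, h = cos φ / cos φ₀ and k = cos φ₀ / cos φ, so h·k = 1.
At 32.1°: h = 1.068, k = 0.9365; principal scales a = 1.068, b = 0.9365.
sin(ω/2) = (a − b)/(a + b) = 0.1312/2.004 = 0.06548, so ω = 2 arcsin(0.06548) ≈ 7.5°.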